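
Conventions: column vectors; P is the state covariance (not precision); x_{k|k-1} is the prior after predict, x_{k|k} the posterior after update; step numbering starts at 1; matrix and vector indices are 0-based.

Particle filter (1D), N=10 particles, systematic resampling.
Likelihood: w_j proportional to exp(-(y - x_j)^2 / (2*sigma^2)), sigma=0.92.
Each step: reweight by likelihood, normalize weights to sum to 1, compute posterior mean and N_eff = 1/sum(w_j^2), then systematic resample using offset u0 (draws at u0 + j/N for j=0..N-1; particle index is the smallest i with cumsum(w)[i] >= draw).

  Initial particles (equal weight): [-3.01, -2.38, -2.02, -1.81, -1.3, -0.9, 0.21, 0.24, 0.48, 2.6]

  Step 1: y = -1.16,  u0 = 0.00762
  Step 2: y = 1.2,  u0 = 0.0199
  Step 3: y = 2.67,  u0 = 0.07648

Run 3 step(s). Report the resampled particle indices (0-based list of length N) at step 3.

step 1: w=[0.0278, 0.0870, 0.1354, 0.1633, 0.2072, 0.2014, 0.0692, 0.0659, 0.0428, 0.0000]  mean=-1.2594  Neff=6.7655  idx=[0, 1, 2, 3, 3, 4, 4, 5, 5, 7]
step 2: w=[0.0000, 0.0007, 0.0028, 0.0060, 0.0060, 0.0315, 0.0315, 0.0935, 0.0935, 0.7344]  mean=-0.1031  Neff=1.7892  idx=[5, 7, 8, 9, 9, 9, 9, 9, 9, 9]
step 3: w=[0.0004, 0.0025, 0.0025, 0.1421, 0.1421, 0.1421, 0.1421, 0.1421, 0.1421, 0.1421]  mean=0.2337  Neff=7.0758  idx=[3, 4, 4, 5, 6, 7, 7, 8, 9, 9]

resampled_idx = [3, 4, 4, 5, 6, 7, 7, 8, 9, 9]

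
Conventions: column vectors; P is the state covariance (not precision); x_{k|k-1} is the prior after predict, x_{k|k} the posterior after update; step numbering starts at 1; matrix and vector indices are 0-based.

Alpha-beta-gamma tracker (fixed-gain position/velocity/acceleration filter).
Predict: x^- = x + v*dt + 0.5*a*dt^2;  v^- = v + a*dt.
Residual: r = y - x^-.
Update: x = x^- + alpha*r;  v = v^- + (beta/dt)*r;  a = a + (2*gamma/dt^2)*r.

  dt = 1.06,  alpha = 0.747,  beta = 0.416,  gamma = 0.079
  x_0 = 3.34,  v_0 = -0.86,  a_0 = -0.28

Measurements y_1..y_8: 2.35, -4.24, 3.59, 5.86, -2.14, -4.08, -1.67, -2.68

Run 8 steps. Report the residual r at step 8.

resid = 1.4053

step 1: x_pred=2.2711  r=0.0789  x^+=2.3300  v^+=-1.1258  a^+=-0.2689
step 2: x_pred=0.9856  r=-5.2256  x^+=-2.9179  v^+=-3.4617  a^+=-1.0037
step 3: x_pred=-7.1512  r=10.7412  x^+=0.8725  v^+=-0.3102  a^+=0.5067
step 4: x_pred=0.8283  r=5.0317  x^+=4.5870  v^+=2.2016  a^+=1.2142
step 5: x_pred=7.6028  r=-9.7428  x^+=0.3249  v^+=-0.3349  a^+=-0.1558
step 6: x_pred=-0.1176  r=-3.9624  x^+=-3.0775  v^+=-2.0551  a^+=-0.7130
step 7: x_pred=-5.6565  r=3.9865  x^+=-2.6786  v^+=-1.2464  a^+=-0.1524
step 8: x_pred=-4.0853  r=1.4053  x^+=-3.0355  v^+=-0.8564  a^+=0.0452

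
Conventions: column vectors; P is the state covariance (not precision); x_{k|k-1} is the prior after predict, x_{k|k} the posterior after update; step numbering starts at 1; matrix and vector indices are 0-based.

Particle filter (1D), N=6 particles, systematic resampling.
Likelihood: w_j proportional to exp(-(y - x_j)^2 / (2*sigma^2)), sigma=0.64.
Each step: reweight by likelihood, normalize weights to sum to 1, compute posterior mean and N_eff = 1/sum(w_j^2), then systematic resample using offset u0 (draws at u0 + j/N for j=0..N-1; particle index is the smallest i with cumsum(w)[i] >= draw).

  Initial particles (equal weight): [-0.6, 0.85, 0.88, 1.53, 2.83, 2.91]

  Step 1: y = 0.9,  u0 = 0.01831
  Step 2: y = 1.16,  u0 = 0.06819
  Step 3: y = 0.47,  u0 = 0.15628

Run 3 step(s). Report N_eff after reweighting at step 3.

N_eff = 5.5263

step 1: w=[0.0238, 0.3700, 0.3710, 0.2286, 0.0039, 0.0027]  mean=0.9954  Neff=3.0547  idx=[0, 1, 1, 2, 2, 3]
step 2: w=[0.0051, 0.1992, 0.1992, 0.2035, 0.2035, 0.1895]  mean=0.9837  Neff=5.0474  idx=[1, 2, 2, 3, 4, 5]
step 3: w=[0.1906, 0.1906, 0.1906, 0.1852, 0.1852, 0.0577]  mean=0.9003  Neff=5.5263  idx=[0, 1, 2, 3, 4, 5]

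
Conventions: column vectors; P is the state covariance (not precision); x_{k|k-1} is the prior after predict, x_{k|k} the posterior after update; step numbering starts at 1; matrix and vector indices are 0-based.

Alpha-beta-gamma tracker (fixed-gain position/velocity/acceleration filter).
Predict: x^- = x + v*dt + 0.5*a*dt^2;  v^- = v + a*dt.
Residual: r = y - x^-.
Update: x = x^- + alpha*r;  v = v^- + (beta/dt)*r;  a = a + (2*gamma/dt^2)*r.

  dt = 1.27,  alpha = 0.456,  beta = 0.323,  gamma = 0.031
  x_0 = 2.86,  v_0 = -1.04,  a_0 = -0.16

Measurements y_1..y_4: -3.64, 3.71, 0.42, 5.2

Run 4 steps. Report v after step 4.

v_post = 1.3258

step 1: x_pred=1.4102  r=-5.0502  x^+=-0.8927  v^+=-2.5276  a^+=-0.3541
step 2: x_pred=-4.3884  r=8.0984  x^+=-0.6955  v^+=-0.9177  a^+=-0.0428
step 3: x_pred=-1.8955  r=2.3155  x^+=-0.8396  v^+=-0.3832  a^+=0.0462
step 4: x_pred=-1.2890  r=6.4890  x^+=1.6700  v^+=1.3258  a^+=0.2956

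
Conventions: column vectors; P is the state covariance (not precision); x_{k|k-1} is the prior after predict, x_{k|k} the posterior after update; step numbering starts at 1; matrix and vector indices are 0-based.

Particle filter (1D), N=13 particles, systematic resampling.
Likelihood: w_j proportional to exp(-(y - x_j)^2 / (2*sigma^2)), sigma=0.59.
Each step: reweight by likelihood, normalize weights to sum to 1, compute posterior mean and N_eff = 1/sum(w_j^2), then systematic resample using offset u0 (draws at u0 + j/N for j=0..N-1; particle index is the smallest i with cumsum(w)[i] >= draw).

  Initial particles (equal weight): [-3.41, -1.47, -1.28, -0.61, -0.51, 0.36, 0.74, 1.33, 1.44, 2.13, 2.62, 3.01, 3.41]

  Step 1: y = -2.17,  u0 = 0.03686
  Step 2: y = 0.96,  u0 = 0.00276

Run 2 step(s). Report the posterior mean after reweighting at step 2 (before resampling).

step 1: w=[0.1127, 0.5076, 0.3289, 0.0311, 0.0196, 0.0001, 0.0000, 0.0000, 0.0000, 0.0000, 0.0000, 0.0000, 0.0000]  mean=-1.5804  Neff=2.6326  idx=[0, 1, 1, 1, 1, 1, 1, 1, 2, 2, 2, 2, 3]
step 2: w=[0.0000, 0.0062, 0.0062, 0.0062, 0.0062, 0.0062, 0.0062, 0.0062, 0.0222, 0.0222, 0.0222, 0.0222, 0.8678]  mean=-0.7068  Neff=1.3238  idx=[1, 9, 12, 12, 12, 12, 12, 12, 12, 12, 12, 12, 12]

post_mean = -0.7068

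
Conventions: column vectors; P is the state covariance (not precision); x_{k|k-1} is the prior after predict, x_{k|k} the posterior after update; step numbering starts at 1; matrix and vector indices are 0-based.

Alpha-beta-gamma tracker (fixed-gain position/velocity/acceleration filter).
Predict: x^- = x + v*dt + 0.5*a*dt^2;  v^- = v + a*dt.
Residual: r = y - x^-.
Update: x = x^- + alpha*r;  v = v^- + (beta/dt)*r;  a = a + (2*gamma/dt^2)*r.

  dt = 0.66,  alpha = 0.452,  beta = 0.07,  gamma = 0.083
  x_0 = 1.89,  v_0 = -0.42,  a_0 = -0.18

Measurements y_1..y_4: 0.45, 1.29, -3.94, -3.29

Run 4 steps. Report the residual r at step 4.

resid = -0.1197

step 1: x_pred=1.5736  r=-1.1236  x^+=1.0657  v^+=-0.6580  a^+=-0.6082
step 2: x_pred=0.4990  r=0.7910  x^+=0.8565  v^+=-0.9755  a^+=-0.3068
step 3: x_pred=0.1459  r=-4.0859  x^+=-1.7009  v^+=-1.6113  a^+=-1.8638
step 4: x_pred=-3.1703  r=-0.1197  x^+=-3.2244  v^+=-2.8541  a^+=-1.9094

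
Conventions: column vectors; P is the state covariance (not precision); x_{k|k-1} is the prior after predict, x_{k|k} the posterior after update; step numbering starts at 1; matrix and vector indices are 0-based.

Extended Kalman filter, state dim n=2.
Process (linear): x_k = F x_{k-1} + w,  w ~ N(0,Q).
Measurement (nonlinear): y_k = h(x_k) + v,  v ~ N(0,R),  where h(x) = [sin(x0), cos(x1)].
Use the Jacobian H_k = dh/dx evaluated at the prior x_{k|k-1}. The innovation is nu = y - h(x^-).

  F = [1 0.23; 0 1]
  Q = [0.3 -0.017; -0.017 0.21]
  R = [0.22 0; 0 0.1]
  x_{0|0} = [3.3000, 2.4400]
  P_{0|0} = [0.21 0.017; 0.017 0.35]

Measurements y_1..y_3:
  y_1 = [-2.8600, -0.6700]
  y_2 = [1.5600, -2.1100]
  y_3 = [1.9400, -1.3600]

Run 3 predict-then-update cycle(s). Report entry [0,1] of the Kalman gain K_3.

step 1: x^-=[3.8612, 2.4400]  P^-=[0.5363 0.0805; 0.0805 0.5600]  H_jac=[-0.7521 0.0000; 0.0000 -0.6454]  S=[0.5234 0.0391; 0.0391 0.3333]  K=[-0.7658 -0.0661; -0.0350 -1.0804]  nu=[-2.2009, 0.0938]  x^+=[5.5404, 2.4157]  P^+=[0.2240 0.0102; 0.0102 0.1674]
step 2: x^-=[6.0960, 2.4157]  P^-=[0.5376 0.0317; 0.0317 0.3774]  H_jac=[0.9825 0.0000; 0.0000 -0.6638]  S=[0.7390 -0.0207; -0.0207 0.2663]  K=[0.7141 -0.0236; 0.0159 -0.9395]  nu=[1.7461, -1.3621]  x^+=[7.3751, 3.7231]  P^+=[0.1599 0.0036; 0.0036 0.1415]
step 3: x^-=[8.2314, 3.7231]  P^-=[0.4690 0.0191; 0.0191 0.3515]  H_jac=[-0.3685 0.0000; 0.0000 0.5493]  S=[0.2837 -0.0039; -0.0039 0.2061]  K=[-0.6087 0.0395; -0.0120 0.9368]  nu=[1.0104, -0.5244]  x^+=[7.5956, 3.2197]  P^+=[0.3634 0.0072; 0.0072 0.1705]

K[0,1] = 0.0395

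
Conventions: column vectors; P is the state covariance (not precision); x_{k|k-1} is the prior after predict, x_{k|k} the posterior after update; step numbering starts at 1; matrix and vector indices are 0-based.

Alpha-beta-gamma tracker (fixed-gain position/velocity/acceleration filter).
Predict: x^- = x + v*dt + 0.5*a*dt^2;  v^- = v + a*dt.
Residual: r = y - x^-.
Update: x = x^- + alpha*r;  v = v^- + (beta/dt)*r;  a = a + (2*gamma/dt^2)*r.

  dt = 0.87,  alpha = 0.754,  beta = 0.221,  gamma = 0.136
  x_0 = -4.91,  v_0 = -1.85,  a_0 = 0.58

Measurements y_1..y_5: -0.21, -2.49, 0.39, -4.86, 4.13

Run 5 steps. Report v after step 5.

v_post = 3.0753

step 1: x_pred=-6.3000  r=6.0900  x^+=-1.7081  v^+=0.2016  a^+=2.7685
step 2: x_pred=-0.4850  r=-2.0050  x^+=-1.9968  v^+=2.1009  a^+=2.0480
step 3: x_pred=0.6061  r=-0.2161  x^+=0.4432  v^+=3.8278  a^+=1.9703
step 4: x_pred=4.5190  r=-9.3790  x^+=-2.5528  v^+=3.1595  a^+=-1.4001
step 5: x_pred=-0.3339  r=4.4639  x^+=3.0319  v^+=3.0753  a^+=0.2041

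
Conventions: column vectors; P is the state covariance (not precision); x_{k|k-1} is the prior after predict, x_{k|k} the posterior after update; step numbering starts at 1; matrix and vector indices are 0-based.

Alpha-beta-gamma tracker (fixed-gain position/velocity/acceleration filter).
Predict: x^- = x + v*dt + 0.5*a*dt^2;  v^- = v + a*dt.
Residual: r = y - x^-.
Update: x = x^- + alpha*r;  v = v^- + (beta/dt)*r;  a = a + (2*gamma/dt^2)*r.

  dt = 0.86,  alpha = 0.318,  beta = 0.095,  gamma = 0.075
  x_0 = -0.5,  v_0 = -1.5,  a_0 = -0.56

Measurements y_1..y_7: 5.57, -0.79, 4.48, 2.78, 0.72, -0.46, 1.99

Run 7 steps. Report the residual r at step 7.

step 1: x_pred=-1.9971  r=7.5671  x^+=0.4092  v^+=-1.1457  a^+=0.9747
step 2: x_pred=-0.2156  r=-0.5744  x^+=-0.3983  v^+=-0.3709  a^+=0.8582
step 3: x_pred=-0.3999  r=4.8799  x^+=1.1519  v^+=0.9062  a^+=1.8479
step 4: x_pred=2.6146  r=0.1654  x^+=2.6672  v^+=2.5137  a^+=1.8815
step 5: x_pred=5.5247  r=-4.8047  x^+=3.9968  v^+=3.6010  a^+=0.9070
step 6: x_pred=7.4291  r=-7.8891  x^+=4.9203  v^+=3.5095  a^+=-0.6930
step 7: x_pred=7.6822  r=-5.6922  x^+=5.8721  v^+=2.2847  a^+=-1.8475

resid = -5.6922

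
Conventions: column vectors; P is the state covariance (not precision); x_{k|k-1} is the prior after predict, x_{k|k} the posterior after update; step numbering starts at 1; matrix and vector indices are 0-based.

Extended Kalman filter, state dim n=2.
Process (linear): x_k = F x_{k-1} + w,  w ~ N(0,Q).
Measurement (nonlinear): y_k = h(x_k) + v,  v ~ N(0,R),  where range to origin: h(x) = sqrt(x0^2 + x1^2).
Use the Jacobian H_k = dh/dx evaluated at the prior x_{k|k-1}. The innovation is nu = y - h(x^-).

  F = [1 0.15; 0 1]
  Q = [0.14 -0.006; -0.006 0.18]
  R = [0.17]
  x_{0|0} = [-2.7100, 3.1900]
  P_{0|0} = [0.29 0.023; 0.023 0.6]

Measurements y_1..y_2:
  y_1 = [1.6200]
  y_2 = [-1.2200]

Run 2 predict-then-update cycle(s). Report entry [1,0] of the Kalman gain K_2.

K[1,0] = 0.3148

step 1: x^-=[-2.2315, 3.1900]  P^-=[0.4504 0.1070; 0.1070 0.7800]  H_jac=[-0.5732 0.8194]  S=[0.7412]  K=[-0.2300; 0.7796]  nu=[-2.2730]  x^+=[-1.7086, 1.4180]  P^+=[0.4112 0.2399; 0.2399 0.3296]
step 2: x^-=[-1.4959, 1.4180]  P^-=[0.6306 0.2833; 0.2833 0.5096]  H_jac=[-0.7258 0.6880]  S=[0.4604]  K=[-0.5707; 0.3148]  nu=[-3.2812]  x^+=[0.3766, 0.3851]  P^+=[0.4806 0.3660; 0.3660 0.4639]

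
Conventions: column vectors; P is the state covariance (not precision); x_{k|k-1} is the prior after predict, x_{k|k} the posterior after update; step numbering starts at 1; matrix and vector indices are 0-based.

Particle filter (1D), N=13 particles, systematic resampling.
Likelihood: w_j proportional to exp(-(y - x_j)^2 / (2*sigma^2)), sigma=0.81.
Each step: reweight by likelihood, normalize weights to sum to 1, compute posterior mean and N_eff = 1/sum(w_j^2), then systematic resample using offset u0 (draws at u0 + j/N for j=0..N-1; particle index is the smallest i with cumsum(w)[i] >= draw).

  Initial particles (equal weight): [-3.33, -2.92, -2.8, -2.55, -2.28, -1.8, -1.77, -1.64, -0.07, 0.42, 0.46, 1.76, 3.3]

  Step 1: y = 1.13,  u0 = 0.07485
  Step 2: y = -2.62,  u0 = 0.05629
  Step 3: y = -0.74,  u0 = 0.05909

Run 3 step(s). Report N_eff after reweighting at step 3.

step 1: w=[0.0000, 0.0000, 0.0000, 0.0000, 0.0001, 0.0006, 0.0007, 0.0012, 0.1336, 0.2726, 0.2844, 0.2959, 0.0111]  mean=0.7889  Neff=3.8358  idx=[8, 9, 9, 9, 9, 10, 10, 10, 10, 11, 11, 11, 12]
step 2: w=[0.5242, 0.0650, 0.0650, 0.0650, 0.0650, 0.0539, 0.0539, 0.0539, 0.0539, 0.0000, 0.0000, 0.0000, 0.0000]  mean=0.1719  Neff=3.2973  idx=[0, 0, 0, 0, 0, 0, 0, 2, 3, 4, 5, 7, 8]
step 3: w=[0.1008, 0.1008, 0.1008, 0.1008, 0.1008, 0.1008, 0.1008, 0.0509, 0.0509, 0.0509, 0.0473, 0.0473, 0.0473]  mean=0.0801  Neff=11.6876  idx=[0, 1, 2, 2, 3, 4, 5, 5, 6, 7, 9, 10, 12]

N_eff = 11.6876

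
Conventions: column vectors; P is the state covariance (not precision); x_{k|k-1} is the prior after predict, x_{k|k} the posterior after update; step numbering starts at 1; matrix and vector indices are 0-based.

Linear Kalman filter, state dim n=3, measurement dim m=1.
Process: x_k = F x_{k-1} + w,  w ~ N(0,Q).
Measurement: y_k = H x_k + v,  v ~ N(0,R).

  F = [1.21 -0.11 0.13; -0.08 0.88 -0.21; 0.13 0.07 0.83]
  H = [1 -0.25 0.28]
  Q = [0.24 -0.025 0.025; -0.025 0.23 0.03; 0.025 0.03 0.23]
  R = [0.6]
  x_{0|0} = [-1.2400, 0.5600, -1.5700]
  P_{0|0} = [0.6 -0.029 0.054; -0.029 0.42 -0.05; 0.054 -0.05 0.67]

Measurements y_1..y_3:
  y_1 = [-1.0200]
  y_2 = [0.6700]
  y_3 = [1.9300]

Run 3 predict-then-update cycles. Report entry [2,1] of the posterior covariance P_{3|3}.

P_post[2,1] = 0.0172

step 1: x^-=[-1.7661, 0.9217, -1.4251]  P^-=[1.1610 -0.1943 0.2457; -0.1943 0.6130 -0.1111; 0.2457 -0.1111 0.7091]  S=[2.1052]  K=[0.6072; -0.1799; 0.2242]  nu=[1.3756]  x^+=[-0.9308, 0.6743, -1.1167]  P^+=[0.3847 0.0356 -0.0410; 0.0356 0.5449 -0.0262; -0.0410 -0.0262 0.6033]
step 2: x^-=[-1.3456, 0.9023, -1.0007]  P^-=[0.7984 -0.0860 0.1093; -0.0860 0.6843 -0.0567; 0.1093 -0.0567 0.6435]  S=[1.6038]  K=[0.5303; -0.1702; 0.1893]  nu=[2.5214]  x^+=[-0.0084, 0.4733, -0.5234]  P^+=[0.3474 0.0588 -0.0518; 0.0588 0.6379 -0.0050; -0.0518 -0.0050 0.5860]
step 3: x^-=[-0.1303, 0.5270, -0.4024]  P^-=[0.7344 -0.0603 0.0897; -0.0603 0.7439 -0.0288; 0.0897 -0.0288 0.6320]  S=[1.5149]  K=[0.5113; -0.1679; 0.1808]  nu=[2.3047]  x^+=[1.0482, 0.1401, 0.0143]  P^+=[0.3383 0.0698 -0.0504; 0.0698 0.7012 0.0172; -0.0504 0.0172 0.5825]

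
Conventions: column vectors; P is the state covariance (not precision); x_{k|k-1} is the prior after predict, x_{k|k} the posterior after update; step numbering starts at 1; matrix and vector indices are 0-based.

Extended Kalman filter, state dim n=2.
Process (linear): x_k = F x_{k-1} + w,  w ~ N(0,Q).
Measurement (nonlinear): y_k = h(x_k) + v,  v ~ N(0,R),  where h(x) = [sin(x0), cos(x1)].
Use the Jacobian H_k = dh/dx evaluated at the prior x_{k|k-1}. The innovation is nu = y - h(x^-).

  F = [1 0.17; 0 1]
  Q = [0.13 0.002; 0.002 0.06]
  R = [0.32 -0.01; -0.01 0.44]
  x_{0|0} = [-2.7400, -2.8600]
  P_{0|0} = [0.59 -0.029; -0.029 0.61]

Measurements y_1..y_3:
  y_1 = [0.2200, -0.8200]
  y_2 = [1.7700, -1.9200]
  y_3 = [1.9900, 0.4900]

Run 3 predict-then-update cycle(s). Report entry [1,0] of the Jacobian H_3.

H_jac[1,0] = 0.0000

step 1: x^-=[-3.2262, -2.8600]  P^-=[0.7278 0.0767; 0.0767 0.6700]  H_jac=[-0.9964 0.0000; 0.0000 0.2779]  S=[1.0426 -0.0312; -0.0312 0.4917]  K=[-0.6956 -0.0008; -0.0621 0.3747]  nu=[0.1355, 0.1406]  x^+=[-3.3206, -2.8157]  P^+=[0.2234 0.0237; 0.0237 0.5955]
step 2: x^-=[-3.7992, -2.8157]  P^-=[0.3786 0.1269; 0.1269 0.6555]  H_jac=[-0.7914 0.0000; 0.0000 0.3201]  S=[0.5572 -0.0422; -0.0422 0.5072]  K=[-0.5351 0.0356; -0.1499 0.4013]  nu=[1.1587, -0.9726]  x^+=[-4.4540, -3.3798]  P^+=[0.2168 0.0657; 0.0657 0.5562]
step 3: x^-=[-5.0286, -3.3798]  P^-=[0.3852 0.1623; 0.1623 0.6162]  H_jac=[0.3109 0.0000; 0.0000 -0.2359]  S=[0.3572 -0.0219; -0.0219 0.4743]  K=[0.3313 -0.0654; 0.1228 -0.3009]  nu=[1.0396, 1.4618]  x^+=[-4.7798, -3.6919]  P^+=[0.3431 0.1360; 0.1360 0.5663]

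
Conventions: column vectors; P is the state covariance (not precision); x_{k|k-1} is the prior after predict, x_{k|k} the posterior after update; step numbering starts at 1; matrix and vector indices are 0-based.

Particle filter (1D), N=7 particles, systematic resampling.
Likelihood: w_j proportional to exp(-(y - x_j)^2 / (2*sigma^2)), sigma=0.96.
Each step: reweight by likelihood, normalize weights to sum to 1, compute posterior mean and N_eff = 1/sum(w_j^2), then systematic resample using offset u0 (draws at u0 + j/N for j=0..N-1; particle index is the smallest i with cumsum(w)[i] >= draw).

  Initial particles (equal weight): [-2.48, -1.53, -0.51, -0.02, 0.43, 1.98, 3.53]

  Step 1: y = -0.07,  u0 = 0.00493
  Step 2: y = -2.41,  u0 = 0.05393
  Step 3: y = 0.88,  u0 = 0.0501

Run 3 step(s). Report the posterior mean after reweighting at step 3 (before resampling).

post_mean = -0.5403

step 1: w=[0.0132, 0.0973, 0.2785, 0.3089, 0.2701, 0.0316, 0.0003]  mean=-0.1502  Neff=3.8971  idx=[0, 2, 2, 3, 3, 4, 4]
step 2: w=[0.7150, 0.1011, 0.1011, 0.0323, 0.0323, 0.0090, 0.0090]  mean=-1.8700  Neff=1.8727  idx=[0, 0, 0, 0, 0, 1, 2]
step 3: w=[0.0031, 0.0031, 0.0031, 0.0031, 0.0031, 0.4923, 0.4923]  mean=-0.5403  Neff=2.0627  idx=[5, 5, 5, 5, 6, 6, 6]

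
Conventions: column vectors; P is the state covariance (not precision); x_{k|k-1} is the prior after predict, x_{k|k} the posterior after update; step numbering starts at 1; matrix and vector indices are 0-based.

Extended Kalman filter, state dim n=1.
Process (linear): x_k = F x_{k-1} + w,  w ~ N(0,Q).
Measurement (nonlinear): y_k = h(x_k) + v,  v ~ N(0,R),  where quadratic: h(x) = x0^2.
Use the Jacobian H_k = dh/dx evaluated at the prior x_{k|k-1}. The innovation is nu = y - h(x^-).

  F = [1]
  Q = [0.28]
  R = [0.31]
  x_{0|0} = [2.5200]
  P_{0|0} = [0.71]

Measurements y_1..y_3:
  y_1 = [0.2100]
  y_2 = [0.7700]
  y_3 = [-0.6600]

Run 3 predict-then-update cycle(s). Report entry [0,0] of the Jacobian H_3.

step 1: x^-=[2.5200]  P^-=[0.9900]  H_jac=[5.0400]  S=[25.4576]  K=[0.1960]  nu=[-6.1404]  x^+=[1.3165]  P^+=[0.0121]
step 2: x^-=[1.3165]  P^-=[0.2921]  H_jac=[2.6330]  S=[2.3347]  K=[0.3294]  nu=[-0.9632]  x^+=[0.9993]  P^+=[0.0388]
step 3: x^-=[0.9993]  P^-=[0.3188]  H_jac=[1.9985]  S=[1.5832]  K=[0.4024]  nu=[-1.6585]  x^+=[0.3319]  P^+=[0.0624]

H_jac[0,0] = 1.9985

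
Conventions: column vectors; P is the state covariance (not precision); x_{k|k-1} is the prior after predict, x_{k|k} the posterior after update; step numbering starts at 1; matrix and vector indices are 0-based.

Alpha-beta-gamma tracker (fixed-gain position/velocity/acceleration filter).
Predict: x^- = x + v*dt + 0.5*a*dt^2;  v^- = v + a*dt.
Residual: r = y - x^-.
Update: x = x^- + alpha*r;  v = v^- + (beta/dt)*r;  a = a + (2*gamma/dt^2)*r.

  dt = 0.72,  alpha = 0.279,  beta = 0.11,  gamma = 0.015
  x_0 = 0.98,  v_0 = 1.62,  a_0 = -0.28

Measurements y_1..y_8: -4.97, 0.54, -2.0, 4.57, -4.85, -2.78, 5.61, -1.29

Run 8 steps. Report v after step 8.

v_post = -0.9466

step 1: x_pred=2.0738  r=-7.0438  x^+=0.1086  v^+=0.3423  a^+=-0.6876
step 2: x_pred=0.1768  r=0.3632  x^+=0.2781  v^+=-0.0973  a^+=-0.6666
step 3: x_pred=0.0353  r=-2.0353  x^+=-0.5326  v^+=-0.8882  a^+=-0.7844
step 4: x_pred=-1.3754  r=5.9454  x^+=0.2833  v^+=-0.5447  a^+=-0.4403
step 5: x_pred=-0.2230  r=-4.6270  x^+=-1.5139  v^+=-1.5686  a^+=-0.7081
step 6: x_pred=-2.8268  r=0.0468  x^+=-2.8138  v^+=-2.0713  a^+=-0.7054
step 7: x_pred=-4.4879  r=10.0979  x^+=-1.6706  v^+=-1.0364  a^+=-0.1210
step 8: x_pred=-2.4482  r=1.1582  x^+=-2.1251  v^+=-0.9466  a^+=-0.0540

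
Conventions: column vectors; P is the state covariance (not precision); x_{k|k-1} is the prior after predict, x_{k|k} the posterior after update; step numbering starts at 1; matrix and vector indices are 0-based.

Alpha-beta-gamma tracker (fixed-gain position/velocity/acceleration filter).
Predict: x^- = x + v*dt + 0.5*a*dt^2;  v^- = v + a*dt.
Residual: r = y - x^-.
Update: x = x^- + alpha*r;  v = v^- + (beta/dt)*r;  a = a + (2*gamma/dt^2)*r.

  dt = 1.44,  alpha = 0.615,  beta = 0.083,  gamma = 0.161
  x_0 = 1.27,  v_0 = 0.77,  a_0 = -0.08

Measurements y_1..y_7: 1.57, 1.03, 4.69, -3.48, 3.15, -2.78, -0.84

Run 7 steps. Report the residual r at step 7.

resid = 4.2872

step 1: x_pred=2.2959  r=-0.7259  x^+=1.8495  v^+=0.6130  a^+=-0.1927
step 2: x_pred=2.5323  r=-1.5023  x^+=1.6084  v^+=0.2489  a^+=-0.4260
step 3: x_pred=1.5251  r=3.1649  x^+=3.4715  v^+=-0.1822  a^+=0.0655
step 4: x_pred=3.2771  r=-6.7571  x^+=-0.8785  v^+=-0.4774  a^+=-0.9838
step 5: x_pred=-2.5859  r=5.7359  x^+=0.9417  v^+=-1.5634  a^+=-0.0931
step 6: x_pred=-1.4062  r=-1.3738  x^+=-2.2511  v^+=-1.7767  a^+=-0.3064
step 7: x_pred=-5.1272  r=4.2872  x^+=-2.4906  v^+=-1.9708  a^+=0.3593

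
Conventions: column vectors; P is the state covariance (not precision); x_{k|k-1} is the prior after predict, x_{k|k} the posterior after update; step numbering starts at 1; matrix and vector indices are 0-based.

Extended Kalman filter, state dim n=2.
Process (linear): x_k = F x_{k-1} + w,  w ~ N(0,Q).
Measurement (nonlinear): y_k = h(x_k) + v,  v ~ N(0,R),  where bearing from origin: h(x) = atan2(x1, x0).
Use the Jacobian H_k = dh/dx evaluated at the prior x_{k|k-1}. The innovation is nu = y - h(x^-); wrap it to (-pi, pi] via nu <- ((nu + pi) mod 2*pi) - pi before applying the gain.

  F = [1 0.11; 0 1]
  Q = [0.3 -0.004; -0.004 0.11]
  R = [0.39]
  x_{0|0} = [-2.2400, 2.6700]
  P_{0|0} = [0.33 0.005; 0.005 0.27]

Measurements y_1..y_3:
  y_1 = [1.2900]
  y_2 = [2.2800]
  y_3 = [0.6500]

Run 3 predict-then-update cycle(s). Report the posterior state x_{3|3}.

x_post = [-0.2978, 3.0088]

step 1: x^-=[-1.9463, 2.6700]  P^-=[0.6344 0.0307; 0.0307 0.3800]  H_jac=[-0.2446 -0.1783]  S=[0.4427]  K=[-0.3628; -0.1700]  nu=[-0.9107]  x^+=[-1.6159, 2.8248]  P^+=[0.5761 0.0034; 0.0034 0.3672]
step 2: x^-=[-1.3052, 2.8248]  P^-=[0.8813 0.0398; 0.0398 0.4772]  H_jac=[-0.2917 -0.1348]  S=[0.4768]  K=[-0.5505; -0.1592]  nu=[0.2764]  x^+=[-1.4573, 2.7808]  P^+=[0.7368 -0.0020; -0.0020 0.4651]
step 3: x^-=[-1.1514, 2.7808]  P^-=[1.0420 0.0452; 0.0452 0.5751]  H_jac=[-0.3070 -0.1271]  S=[0.5010]  K=[-0.6499; -0.1736]  nu=[-1.3134]  x^+=[-0.2978, 3.0088]  P^+=[0.8304 -0.0114; -0.0114 0.5600]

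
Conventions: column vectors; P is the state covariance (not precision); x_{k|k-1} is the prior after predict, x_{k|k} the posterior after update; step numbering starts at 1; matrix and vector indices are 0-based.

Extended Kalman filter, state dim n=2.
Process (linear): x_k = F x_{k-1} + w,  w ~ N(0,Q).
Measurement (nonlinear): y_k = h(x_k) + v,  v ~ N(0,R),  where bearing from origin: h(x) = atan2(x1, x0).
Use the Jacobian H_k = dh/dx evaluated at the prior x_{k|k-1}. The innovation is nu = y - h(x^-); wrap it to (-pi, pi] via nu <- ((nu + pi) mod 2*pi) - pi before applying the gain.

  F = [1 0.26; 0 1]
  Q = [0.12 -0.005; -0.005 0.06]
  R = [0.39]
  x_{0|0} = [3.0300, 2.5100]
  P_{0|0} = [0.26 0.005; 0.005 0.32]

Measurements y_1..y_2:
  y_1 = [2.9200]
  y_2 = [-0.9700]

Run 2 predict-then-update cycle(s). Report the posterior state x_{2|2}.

x_post = [4.3597, 2.6573]

step 1: x^-=[3.6826, 2.5100]  P^-=[0.4042 0.0832; 0.0832 0.3800]  H_jac=[-0.1264 0.1854]  S=[0.4056]  K=[-0.0879; 0.1478]  nu=[2.3217]  x^+=[3.4785, 2.8531]  P^+=[0.4011 0.0885; 0.0885 0.3711]
step 2: x^-=[4.2203, 2.8531]  P^-=[0.5922 0.1800; 0.1800 0.4311]  H_jac=[-0.1099 0.1626]  S=[0.4021]  K=[-0.0891; 0.1252]  nu=[-1.5645]  x^+=[4.3597, 2.6573]  P^+=[0.5890 0.1845; 0.1845 0.4248]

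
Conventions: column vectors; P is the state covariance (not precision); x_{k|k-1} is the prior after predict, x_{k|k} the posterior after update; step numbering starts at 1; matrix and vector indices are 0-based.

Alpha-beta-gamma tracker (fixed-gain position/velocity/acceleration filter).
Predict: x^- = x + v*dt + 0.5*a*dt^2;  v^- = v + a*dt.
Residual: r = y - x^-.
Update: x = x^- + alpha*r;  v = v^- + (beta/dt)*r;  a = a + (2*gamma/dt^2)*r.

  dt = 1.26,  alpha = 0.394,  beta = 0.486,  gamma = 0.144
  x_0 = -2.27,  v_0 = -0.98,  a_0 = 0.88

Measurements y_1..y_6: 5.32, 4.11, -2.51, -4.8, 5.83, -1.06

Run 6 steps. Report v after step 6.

v_post = -3.7168

step 1: x_pred=-2.8063  r=8.1263  x^+=0.3955  v^+=3.2632  a^+=2.3542
step 2: x_pred=6.3759  r=-2.2659  x^+=5.4831  v^+=5.3555  a^+=1.9431
step 3: x_pred=13.7734  r=-16.2834  x^+=7.3578  v^+=1.5230  a^+=-1.0108
step 4: x_pred=8.4744  r=-13.2744  x^+=3.2443  v^+=-4.8707  a^+=-3.4189
step 5: x_pred=-5.6067  r=11.4367  x^+=-1.1006  v^+=-4.7672  a^+=-1.3442
step 6: x_pred=-8.1743  r=7.1143  x^+=-5.3713  v^+=-3.7168  a^+=-0.0536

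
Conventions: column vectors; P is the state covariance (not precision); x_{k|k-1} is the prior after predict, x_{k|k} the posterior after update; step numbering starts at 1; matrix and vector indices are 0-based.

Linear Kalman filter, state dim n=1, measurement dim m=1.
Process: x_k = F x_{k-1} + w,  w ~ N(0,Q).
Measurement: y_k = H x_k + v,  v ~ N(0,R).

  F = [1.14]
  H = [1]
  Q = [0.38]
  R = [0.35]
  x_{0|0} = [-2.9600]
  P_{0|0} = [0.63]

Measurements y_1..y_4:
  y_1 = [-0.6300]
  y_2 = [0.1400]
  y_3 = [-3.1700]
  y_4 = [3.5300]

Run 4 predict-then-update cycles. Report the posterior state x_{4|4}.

step 1: x^-=[-3.3744]  P^-=[1.1987]  S=[1.5487]  K=[0.7740]  nu=[2.7444]  x^+=[-1.2502]  P^+=[0.2709]
step 2: x^-=[-1.4252]  P^-=[0.7321]  S=[1.0821]  K=[0.6765]  nu=[1.5652]  x^+=[-0.3663]  P^+=[0.2368]
step 3: x^-=[-0.4176]  P^-=[0.6877]  S=[1.0377]  K=[0.6627]  nu=[-2.7524]  x^+=[-2.2417]  P^+=[0.2320]
step 4: x^-=[-2.5555]  P^-=[0.6814]  S=[1.0314]  K=[0.6607]  nu=[6.0855]  x^+=[1.4650]  P^+=[0.2312]

x_post = [1.4650]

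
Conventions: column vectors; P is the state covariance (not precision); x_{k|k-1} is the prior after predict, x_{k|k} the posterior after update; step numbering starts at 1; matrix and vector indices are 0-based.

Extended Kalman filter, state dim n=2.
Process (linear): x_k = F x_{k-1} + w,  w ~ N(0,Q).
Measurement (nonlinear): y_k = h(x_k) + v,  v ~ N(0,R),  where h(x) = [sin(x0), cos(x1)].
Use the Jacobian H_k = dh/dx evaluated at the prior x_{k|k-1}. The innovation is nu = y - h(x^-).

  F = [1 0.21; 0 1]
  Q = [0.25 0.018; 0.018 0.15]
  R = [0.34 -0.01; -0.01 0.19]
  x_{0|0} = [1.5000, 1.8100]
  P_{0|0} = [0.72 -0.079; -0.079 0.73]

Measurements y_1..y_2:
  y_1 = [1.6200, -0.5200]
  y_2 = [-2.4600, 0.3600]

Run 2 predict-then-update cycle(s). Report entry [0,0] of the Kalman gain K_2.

step 1: x^-=[1.8801, 1.8100]  P^-=[0.9690 0.0923; 0.0923 0.8800]  H_jac=[-0.3044 0.0000; 0.0000 -0.9715]  S=[0.4298 0.0173; 0.0173 1.0206]  K=[-0.6832 -0.0763; -0.0317 -0.8371]  nu=[0.6675, -0.2831]  x^+=[1.4457, 2.0258]  P^+=[0.7606 0.0079; 0.0079 0.1634]
step 2: x^-=[1.8711, 2.0258]  P^-=[1.0212 0.0602; 0.0602 0.3134]  H_jac=[-0.2958 0.0000; 0.0000 -0.8982]  S=[0.4293 0.0060; 0.0060 0.4429]  K=[-0.7020 -0.1126; -0.0326 -0.6352]  nu=[-3.4152, 0.7995]  x^+=[4.1784, 1.6293]  P^+=[0.8030 0.0160; 0.0160 0.1340]

K[0,0] = -0.7020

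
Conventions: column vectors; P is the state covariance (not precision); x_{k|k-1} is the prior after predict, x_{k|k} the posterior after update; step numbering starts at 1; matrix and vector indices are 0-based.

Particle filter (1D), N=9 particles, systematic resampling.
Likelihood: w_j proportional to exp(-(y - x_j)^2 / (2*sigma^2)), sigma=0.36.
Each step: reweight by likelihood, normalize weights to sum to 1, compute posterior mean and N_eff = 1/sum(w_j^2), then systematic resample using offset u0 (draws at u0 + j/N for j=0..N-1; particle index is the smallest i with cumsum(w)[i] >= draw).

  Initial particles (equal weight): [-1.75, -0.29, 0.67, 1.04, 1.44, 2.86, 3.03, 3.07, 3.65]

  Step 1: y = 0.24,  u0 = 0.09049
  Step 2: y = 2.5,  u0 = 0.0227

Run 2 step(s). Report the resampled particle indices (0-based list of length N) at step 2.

step 1: w=[0.0000, 0.3690, 0.5344, 0.0923, 0.0042, 0.0000, 0.0000, 0.0000, 0.0000]  mean=0.3532  Neff=2.3238  idx=[1, 1, 1, 2, 2, 2, 2, 2, 3]
step 2: w=[0.0000, 0.0000, 0.0000, 0.0087, 0.0087, 0.0087, 0.0087, 0.0087, 0.9564]  mean=1.0238  Neff=1.0929  idx=[5, 8, 8, 8, 8, 8, 8, 8, 8]

resampled_idx = [5, 8, 8, 8, 8, 8, 8, 8, 8]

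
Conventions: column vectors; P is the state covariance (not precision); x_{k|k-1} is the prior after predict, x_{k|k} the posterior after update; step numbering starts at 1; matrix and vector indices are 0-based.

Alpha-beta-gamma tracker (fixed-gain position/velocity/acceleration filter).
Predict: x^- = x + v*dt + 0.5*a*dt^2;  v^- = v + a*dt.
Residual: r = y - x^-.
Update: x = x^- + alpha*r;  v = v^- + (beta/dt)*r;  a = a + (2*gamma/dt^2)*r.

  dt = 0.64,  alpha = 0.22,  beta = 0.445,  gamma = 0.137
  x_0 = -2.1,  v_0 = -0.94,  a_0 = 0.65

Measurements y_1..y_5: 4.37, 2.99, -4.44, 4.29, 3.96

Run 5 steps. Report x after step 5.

x_post = 3.8598

step 1: x_pred=-2.5685  r=6.9385  x^+=-1.0420  v^+=4.3004  a^+=5.2915
step 2: x_pred=2.7939  r=0.1961  x^+=2.8371  v^+=7.8233  a^+=5.4226
step 3: x_pred=8.9545  r=-13.3945  x^+=6.0077  v^+=1.9804  a^+=-3.5376
step 4: x_pred=6.5507  r=-2.2607  x^+=6.0533  v^+=-1.8556  a^+=-5.0498
step 5: x_pred=3.8316  r=0.1284  x^+=3.8598  v^+=-4.9981  a^+=-4.9639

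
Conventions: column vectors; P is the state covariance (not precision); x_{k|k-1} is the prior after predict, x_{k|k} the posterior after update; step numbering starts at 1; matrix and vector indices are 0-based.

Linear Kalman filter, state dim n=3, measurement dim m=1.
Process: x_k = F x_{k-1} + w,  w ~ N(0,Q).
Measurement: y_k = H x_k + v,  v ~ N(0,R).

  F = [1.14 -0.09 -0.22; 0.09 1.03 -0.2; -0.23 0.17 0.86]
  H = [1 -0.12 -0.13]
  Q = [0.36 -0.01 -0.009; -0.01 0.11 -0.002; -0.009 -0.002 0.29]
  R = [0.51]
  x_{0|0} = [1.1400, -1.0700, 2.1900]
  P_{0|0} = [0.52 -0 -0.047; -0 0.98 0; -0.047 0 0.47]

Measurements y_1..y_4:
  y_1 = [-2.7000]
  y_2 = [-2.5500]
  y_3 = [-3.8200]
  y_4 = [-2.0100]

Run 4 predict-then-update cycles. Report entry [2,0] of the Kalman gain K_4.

step 1: x^-=[0.9141, -1.4375, 1.4393]  P^-=[1.0901 -0.0152 -0.2977; -0.0152 1.1744 0.0722; -0.2977 0.0722 0.7120]  S=[1.7123]  K=[0.6603; -0.0966; -0.2330]  nu=[-3.5995]  x^+=[-1.4625, -1.0896, 2.2779]  P^+=[0.3436 0.0941 -0.0343; 0.0941 1.1584 0.0336; -0.0343 0.0336 0.6191]
step 2: x^-=[-2.0704, -1.7095, 2.1102]  P^-=[0.8451 0.0563 -0.2530; 0.0563 1.3713 0.0908; -0.2530 0.0908 0.8156]  S=[1.4437]  K=[0.6035; -0.0832; -0.2562]  nu=[-0.4105]  x^+=[-2.3181, -1.6754, 2.2153]  P^+=[0.3193 0.1288 -0.0298; 0.1288 1.3613 0.0601; -0.0298 0.0601 0.7208]
step 3: x^-=[-2.9792, -2.3774, 2.1535]  P^-=[0.8118 0.0733 -0.2599; 0.0733 1.5858 0.1247; -0.2599 0.1247 0.8986]  S=[1.4137]  K=[0.5919; -0.0942; -0.2771]  nu=[-0.8462]  x^+=[-3.4800, -2.2976, 2.3880]  P^+=[0.3165 0.1521 -0.0281; 0.1521 1.5733 0.0878; -0.0281 0.0878 0.7901]
step 4: x^-=[-4.2858, -3.1573, 2.4635]  P^-=[0.8086 0.0774 -0.2719; 0.0774 1.8063 0.1687; -0.2719 0.1687 0.9614]  S=[1.4183]  K=[0.5885; -0.1137; -0.2941]  nu=[2.2172]  x^+=[-2.9809, -3.4094, 1.8114]  P^+=[0.3174 0.1723 -0.0264; 0.1723 1.7880 0.1212; -0.0264 0.1212 0.8387]

K[2,0] = -0.2941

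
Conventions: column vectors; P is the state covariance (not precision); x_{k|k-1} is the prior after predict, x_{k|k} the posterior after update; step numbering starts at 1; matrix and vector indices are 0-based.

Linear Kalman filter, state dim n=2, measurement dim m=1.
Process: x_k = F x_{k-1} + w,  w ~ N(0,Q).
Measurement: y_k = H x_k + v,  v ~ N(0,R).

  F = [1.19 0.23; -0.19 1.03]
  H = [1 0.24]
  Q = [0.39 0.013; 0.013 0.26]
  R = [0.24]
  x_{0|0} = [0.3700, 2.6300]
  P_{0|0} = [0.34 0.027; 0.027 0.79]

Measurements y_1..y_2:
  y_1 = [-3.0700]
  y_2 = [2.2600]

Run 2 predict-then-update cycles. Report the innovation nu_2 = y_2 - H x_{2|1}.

innov = [4.5489]

step 1: x^-=[1.0452, 2.6386]  P^-=[0.9280 0.1552; 0.1552 1.0998]  S=[1.3059]  K=[0.7392; 0.3210]  nu=[-4.7485]  x^+=[-2.4648, 1.1145]  P^+=[0.2145 -0.1546; -0.1546 0.9653]
step 2: x^-=[-2.6768, 1.6162]  P^-=[0.6602 0.0104; 0.0104 1.3523]  S=[0.9831]  K=[0.6741; 0.3407]  nu=[4.5489]  x^+=[0.3896, 3.1661]  P^+=[0.2135 -0.2154; -0.2154 1.2382]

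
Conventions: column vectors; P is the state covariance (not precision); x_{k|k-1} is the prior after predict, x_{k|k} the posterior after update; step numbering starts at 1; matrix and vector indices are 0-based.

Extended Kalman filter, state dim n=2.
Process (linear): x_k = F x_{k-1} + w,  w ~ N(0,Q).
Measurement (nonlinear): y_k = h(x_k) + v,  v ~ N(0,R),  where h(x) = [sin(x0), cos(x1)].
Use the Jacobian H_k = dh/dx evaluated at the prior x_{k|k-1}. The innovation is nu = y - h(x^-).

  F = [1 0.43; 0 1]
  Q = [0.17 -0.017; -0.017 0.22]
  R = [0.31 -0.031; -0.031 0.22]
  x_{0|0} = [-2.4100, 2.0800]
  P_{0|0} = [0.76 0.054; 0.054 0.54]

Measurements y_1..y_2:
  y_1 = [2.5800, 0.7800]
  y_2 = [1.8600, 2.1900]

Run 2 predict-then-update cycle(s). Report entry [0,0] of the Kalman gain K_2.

step 1: x^-=[-1.5156, 2.0800]  P^-=[1.0763 0.2692; 0.2692 0.7600]  H_jac=[0.0552 0.0000; 0.0000 -0.8731]  S=[0.3133 -0.0440; -0.0440 0.7994]  K=[0.1494 -0.2858; -0.0696 -0.8339]  nu=[3.5785, 1.2675]  x^+=[-1.3432, 0.7738]  P^+=[1.0002 0.0773; 0.0773 0.2077]
step 2: x^-=[-1.0104, 0.7738]  P^-=[1.2751 0.1496; 0.1496 0.4277]  H_jac=[0.5315 0.0000; 0.0000 -0.6989]  S=[0.6702 -0.0866; -0.0866 0.4289]  K=[1.0060 -0.0407; 0.0294 -0.6909]  nu=[2.7071, 1.4748]  x^+=[1.6527, -0.1656]  P^+=[0.5891 0.0574; 0.0574 0.2188]

K[0,0] = 1.0060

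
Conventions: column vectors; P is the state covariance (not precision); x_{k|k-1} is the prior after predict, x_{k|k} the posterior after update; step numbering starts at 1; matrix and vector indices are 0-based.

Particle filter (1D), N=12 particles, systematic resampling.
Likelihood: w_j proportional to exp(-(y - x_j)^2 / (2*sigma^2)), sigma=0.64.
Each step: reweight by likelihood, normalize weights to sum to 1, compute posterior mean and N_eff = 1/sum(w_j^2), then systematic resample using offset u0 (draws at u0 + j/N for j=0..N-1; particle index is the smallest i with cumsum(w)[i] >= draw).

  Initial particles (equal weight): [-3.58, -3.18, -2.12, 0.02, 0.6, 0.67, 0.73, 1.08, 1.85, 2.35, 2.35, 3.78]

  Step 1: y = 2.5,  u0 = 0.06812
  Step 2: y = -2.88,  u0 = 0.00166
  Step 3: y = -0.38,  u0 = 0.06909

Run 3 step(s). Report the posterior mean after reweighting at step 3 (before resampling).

post_mean = 1.8500

step 1: w=[0.0000, 0.0000, 0.0000, 0.0002, 0.0043, 0.0060, 0.0078, 0.0303, 0.2121, 0.3456, 0.3456, 0.0481]  mean=2.2436  Neff=3.4812  idx=[8, 8, 8, 9, 9, 9, 9, 10, 10, 10, 10, 11]
step 2: w=[0.3313, 0.3313, 0.3313, 0.0008, 0.0008, 0.0008, 0.0008, 0.0008, 0.0008, 0.0008, 0.0008, 0.0000]  mean=1.8530  Neff=3.0367  idx=[0, 0, 0, 0, 1, 1, 1, 1, 2, 2, 2, 2]
step 3: w=[0.0833, 0.0833, 0.0833, 0.0833, 0.0833, 0.0833, 0.0833, 0.0833, 0.0833, 0.0833, 0.0833, 0.0833]  mean=1.8500  Neff=12.0000  idx=[0, 1, 2, 3, 4, 5, 6, 7, 8, 9, 10, 11]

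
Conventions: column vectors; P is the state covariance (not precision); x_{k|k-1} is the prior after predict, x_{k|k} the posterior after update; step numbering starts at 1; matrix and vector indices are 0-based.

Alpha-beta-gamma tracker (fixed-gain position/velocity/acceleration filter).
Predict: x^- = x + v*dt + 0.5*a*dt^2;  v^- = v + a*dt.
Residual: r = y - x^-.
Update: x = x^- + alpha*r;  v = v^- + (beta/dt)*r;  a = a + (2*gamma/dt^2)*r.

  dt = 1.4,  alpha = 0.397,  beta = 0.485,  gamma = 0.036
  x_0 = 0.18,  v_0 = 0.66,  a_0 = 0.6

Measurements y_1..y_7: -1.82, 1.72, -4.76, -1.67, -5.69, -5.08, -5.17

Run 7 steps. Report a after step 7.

step 1: x_pred=1.6920  r=-3.5120  x^+=0.2977  v^+=0.2833  a^+=0.4710
step 2: x_pred=1.1560  r=0.5640  x^+=1.3799  v^+=1.1381  a^+=0.4917
step 3: x_pred=3.4551  r=-8.2151  x^+=0.1937  v^+=-1.0195  a^+=0.1899
step 4: x_pred=-1.0474  r=-0.6226  x^+=-1.2946  v^+=-0.9692  a^+=0.1671
step 5: x_pred=-2.4878  r=-3.2022  x^+=-3.7591  v^+=-1.8447  a^+=0.0494
step 6: x_pred=-6.2932  r=1.2132  x^+=-5.8116  v^+=-1.3552  a^+=0.0940
step 7: x_pred=-7.6168  r=2.4468  x^+=-6.6454  v^+=-0.3760  a^+=0.1839

a_post = 0.1839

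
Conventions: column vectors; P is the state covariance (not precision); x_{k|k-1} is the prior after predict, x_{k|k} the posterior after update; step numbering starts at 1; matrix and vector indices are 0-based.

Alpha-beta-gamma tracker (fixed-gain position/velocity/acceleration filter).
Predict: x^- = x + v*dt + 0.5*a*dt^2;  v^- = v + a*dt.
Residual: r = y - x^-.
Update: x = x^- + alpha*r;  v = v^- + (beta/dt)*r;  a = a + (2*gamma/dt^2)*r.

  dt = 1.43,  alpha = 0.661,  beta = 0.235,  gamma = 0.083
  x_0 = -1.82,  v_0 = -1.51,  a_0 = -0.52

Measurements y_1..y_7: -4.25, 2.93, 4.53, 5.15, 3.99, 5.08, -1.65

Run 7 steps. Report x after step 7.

step 1: x_pred=-4.5110  r=0.2610  x^+=-4.3385  v^+=-2.2107  a^+=-0.4988
step 2: x_pred=-8.0098  r=10.9398  x^+=-0.7786  v^+=-1.1262  a^+=0.3893
step 3: x_pred=-1.9911  r=6.5211  x^+=2.3193  v^+=0.5021  a^+=0.9186
step 4: x_pred=3.9765  r=1.1735  x^+=4.7522  v^+=2.0085  a^+=1.0139
step 5: x_pred=8.6610  r=-4.6710  x^+=5.5735  v^+=2.6908  a^+=0.6347
step 6: x_pred=10.0702  r=-4.9902  x^+=6.7717  v^+=2.7783  a^+=0.2296
step 7: x_pred=10.9794  r=-12.6294  x^+=2.6314  v^+=1.0312  a^+=-0.7956

x_post = 2.6314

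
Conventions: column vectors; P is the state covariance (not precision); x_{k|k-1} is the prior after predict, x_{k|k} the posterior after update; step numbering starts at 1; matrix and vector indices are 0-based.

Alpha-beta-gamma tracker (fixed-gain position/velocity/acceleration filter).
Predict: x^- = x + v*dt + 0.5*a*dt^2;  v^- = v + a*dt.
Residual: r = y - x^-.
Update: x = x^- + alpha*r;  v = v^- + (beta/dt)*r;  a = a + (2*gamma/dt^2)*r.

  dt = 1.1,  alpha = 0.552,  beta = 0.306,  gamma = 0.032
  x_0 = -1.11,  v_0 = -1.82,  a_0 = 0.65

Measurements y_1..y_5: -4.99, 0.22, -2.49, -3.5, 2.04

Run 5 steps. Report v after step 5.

v_post = 2.4370

step 1: x_pred=-2.7188  r=-2.2713  x^+=-3.9725  v^+=-1.7368  a^+=0.5299
step 2: x_pred=-5.5624  r=5.7824  x^+=-2.3705  v^+=0.4546  a^+=0.8357
step 3: x_pred=-1.3649  r=-1.1251  x^+=-1.9859  v^+=1.0609  a^+=0.7762
step 4: x_pred=-0.3494  r=-3.1506  x^+=-2.0885  v^+=1.0383  a^+=0.6096
step 5: x_pred=-0.5776  r=2.6176  x^+=0.8673  v^+=2.4370  a^+=0.7480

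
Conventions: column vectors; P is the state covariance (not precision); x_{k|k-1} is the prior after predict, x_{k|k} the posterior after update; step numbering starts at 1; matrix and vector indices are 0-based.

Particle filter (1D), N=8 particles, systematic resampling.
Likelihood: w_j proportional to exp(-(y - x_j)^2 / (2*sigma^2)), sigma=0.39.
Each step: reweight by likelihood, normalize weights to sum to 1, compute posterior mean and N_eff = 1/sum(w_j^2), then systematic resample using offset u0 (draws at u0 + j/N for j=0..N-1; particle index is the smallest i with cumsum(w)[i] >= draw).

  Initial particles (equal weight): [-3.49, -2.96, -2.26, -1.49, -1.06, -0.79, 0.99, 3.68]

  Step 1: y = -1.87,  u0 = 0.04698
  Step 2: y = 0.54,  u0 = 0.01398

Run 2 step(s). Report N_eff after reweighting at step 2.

N_eff = 1.0357

step 1: w=[0.0001, 0.0145, 0.4375, 0.4488, 0.0835, 0.0156, 0.0000, 0.0000]  mean=-1.8017  Neff=2.4985  idx=[2, 2, 2, 2, 3, 3, 3, 4]
step 2: w=[0.0000, 0.0000, 0.0000, 0.0000, 0.0058, 0.0058, 0.0058, 0.9826]  mean=-1.0675  Neff=1.0357  idx=[6, 7, 7, 7, 7, 7, 7, 7]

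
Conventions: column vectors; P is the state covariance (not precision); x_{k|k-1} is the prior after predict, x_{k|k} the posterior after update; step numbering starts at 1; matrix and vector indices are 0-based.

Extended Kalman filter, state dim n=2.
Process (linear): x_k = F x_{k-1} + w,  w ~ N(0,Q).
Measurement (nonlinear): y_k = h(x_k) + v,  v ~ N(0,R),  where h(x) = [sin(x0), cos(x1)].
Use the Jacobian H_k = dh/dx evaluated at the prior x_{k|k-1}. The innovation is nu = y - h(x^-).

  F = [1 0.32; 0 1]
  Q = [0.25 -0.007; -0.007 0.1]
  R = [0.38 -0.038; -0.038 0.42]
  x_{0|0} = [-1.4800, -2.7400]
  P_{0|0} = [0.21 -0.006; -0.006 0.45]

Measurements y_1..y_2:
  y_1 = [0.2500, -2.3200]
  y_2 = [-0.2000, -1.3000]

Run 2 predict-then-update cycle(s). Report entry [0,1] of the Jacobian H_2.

step 1: x^-=[-2.3568, -2.7400]  P^-=[0.5022 0.1310; 0.1310 0.5500]  H_jac=[-0.7075 0.0000; 0.0000 0.3909]  S=[0.6314 -0.0742; -0.0742 0.5040]  K=[-0.5605 0.0190; -0.0984 0.4120]  nu=[0.9567, -1.3996]  x^+=[-2.9197, -3.4108]  P^+=[0.3021 0.0750; 0.0750 0.4523]
step 2: x^-=[-4.0112, -3.4108]  P^-=[0.6464 0.2127; 0.2127 0.5523]  H_jac=[-0.6452 0.0000; 0.0000 -0.2659]  S=[0.6490 -0.0015; -0.0015 0.4591]  K=[-0.6428 -0.1253; -0.2122 -0.3207]  nu=[-0.9640, -0.3360]  x^+=[-3.3494, -3.0985]  P^+=[0.3712 0.1061; 0.1061 0.4761]

H_jac[0,1] = 0.0000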